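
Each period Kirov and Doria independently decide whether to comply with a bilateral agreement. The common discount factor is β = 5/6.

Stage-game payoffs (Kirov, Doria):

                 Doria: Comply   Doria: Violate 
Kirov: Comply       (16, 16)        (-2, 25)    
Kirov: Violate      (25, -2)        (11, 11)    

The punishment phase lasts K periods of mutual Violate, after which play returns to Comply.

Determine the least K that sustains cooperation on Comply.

3

No profitable deviation requires (16−11)(β+…+β^K) ≥ 25−16, i.e. β+…+β^K ≥ 9/5 ≈ 1.8000.
With β = 5/6, the partial sums are K=1: 0.8333, K=2: 1.5278, K=3: 2.1065.
K = 3 is the first length at which the sum reaches 1.8000.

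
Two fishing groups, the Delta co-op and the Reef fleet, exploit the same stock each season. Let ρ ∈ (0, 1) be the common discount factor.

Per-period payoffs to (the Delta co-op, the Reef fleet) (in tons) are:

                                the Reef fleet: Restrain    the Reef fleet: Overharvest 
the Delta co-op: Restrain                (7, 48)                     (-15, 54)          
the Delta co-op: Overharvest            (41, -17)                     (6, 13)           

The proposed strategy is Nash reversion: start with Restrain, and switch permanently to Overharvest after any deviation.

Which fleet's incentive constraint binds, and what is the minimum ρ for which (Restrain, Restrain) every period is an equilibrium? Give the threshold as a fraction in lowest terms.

the Delta co-op's threshold: (41−7)/(41−6) = 34/35.
the Reef fleet's threshold: (54−48)/(54−13) = 6/41.
34/35 > 6/41, so the Delta co-op binds and ρ* = 34/35.

the Delta co-op; ρ ≥ 34/35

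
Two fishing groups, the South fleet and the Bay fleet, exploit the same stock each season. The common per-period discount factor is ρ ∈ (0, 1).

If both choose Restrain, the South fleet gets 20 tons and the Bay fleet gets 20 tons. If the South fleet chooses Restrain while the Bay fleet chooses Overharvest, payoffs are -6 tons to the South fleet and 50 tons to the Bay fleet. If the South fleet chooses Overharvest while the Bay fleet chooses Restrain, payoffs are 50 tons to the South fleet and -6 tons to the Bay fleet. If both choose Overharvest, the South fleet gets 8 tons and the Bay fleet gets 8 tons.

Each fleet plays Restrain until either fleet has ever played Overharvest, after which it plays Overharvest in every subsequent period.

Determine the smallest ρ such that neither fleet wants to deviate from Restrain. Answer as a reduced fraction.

Under grim trigger the critical discount factor is (T−C)/(T−P) with T = 50, C = 20, P = 8.
ρ* = (50−20)/(50−8) = 30/42 = 5/7.

5/7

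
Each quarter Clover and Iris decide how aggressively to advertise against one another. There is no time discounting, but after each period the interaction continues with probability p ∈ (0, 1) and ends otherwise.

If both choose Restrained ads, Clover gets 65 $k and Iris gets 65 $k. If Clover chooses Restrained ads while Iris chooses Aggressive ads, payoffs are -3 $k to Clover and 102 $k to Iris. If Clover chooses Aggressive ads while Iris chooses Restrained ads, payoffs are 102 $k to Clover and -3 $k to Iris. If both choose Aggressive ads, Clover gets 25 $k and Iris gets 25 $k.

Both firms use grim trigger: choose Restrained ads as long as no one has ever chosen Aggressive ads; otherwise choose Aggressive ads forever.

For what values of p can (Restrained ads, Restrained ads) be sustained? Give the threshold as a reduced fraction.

Expected cooperation value is 65 + p·65 + p²·65 + … = 65/(1−p); deviation gives 102 + p·25/(1−p).
65 ≥ 102(1−p) + 25p ⇒ 77p ≥ 37 ⇒ p ≥ 37/77.

37/77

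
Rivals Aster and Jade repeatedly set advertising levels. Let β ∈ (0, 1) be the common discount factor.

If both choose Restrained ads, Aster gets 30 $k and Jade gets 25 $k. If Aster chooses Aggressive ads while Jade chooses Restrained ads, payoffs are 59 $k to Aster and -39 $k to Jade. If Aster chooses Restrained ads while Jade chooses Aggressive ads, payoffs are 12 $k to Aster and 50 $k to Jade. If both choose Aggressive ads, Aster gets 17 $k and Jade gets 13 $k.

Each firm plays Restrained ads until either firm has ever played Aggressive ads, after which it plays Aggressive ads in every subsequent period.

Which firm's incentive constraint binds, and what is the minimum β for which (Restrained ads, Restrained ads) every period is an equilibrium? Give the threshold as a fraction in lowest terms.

Aster's threshold: (59−30)/(59−17) = 29/42.
Jade's threshold: (50−25)/(50−13) = 25/37.
29/42 > 25/37, so Aster binds and β* = 29/42.

Aster; β ≥ 29/42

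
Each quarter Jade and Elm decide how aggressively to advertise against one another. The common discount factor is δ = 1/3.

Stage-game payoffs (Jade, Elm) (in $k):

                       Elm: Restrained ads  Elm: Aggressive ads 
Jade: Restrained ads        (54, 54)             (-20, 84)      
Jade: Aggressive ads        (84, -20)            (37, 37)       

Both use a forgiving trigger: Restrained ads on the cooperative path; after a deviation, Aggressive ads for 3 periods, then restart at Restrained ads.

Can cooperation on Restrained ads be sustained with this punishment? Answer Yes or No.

No

IC: δ+…+δ^3 ≥ (84−54)/(54−37) = 30/17.
At δ = 1/3: partial sum = 0.4815 < 1.7647. Cooperation not sustainable.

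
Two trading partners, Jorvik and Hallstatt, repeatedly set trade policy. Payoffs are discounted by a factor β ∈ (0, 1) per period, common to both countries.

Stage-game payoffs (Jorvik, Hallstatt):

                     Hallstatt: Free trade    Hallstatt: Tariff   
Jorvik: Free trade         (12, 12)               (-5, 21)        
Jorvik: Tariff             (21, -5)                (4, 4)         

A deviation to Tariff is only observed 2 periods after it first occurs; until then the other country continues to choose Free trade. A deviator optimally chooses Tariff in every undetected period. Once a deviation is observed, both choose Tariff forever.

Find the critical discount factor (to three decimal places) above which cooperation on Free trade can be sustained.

0.728

The best deviation is to choose Tariff for all 2 undetected periods, earning 21 each, then 4 forever once detected.
Deviation value: 21(1−β^2)/(1−β) + 4β^2/(1−β); cooperation value: 12/(1−β).
IC: 12 ≥ 21(1−β^2) + 4β^2 = 21 − 17β^2.
So β^2 ≥ 9/17, giving β ≥ (9/17)^(1/2) ≈ 0.728.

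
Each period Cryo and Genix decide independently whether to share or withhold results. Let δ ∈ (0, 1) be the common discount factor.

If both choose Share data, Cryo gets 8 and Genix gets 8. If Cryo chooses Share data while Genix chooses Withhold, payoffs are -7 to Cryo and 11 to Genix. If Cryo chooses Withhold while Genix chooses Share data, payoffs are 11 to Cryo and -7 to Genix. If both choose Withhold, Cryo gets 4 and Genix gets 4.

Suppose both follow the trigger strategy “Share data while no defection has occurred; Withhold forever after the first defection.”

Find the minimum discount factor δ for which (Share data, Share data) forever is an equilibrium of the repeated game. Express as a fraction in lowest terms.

3/7

Under grim trigger the critical discount factor is (T−C)/(T−P) with T = 11, C = 8, P = 4.
δ* = (11−8)/(11−4) = 3/7.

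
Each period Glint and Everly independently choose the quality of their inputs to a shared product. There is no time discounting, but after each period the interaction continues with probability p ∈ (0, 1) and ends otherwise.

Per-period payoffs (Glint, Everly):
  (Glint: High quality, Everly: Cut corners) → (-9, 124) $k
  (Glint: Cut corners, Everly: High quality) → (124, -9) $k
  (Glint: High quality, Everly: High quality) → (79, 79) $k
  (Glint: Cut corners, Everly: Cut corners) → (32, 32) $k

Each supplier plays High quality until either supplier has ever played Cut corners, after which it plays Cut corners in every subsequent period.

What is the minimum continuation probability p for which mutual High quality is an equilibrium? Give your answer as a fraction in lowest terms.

45/92

With no time discounting, the continuation probability p plays the role of the discount factor.
Grim-trigger IC: 79/(1−p) ≥ 124 + 32p/(1−p) ⇒ p ≥ (124−79)/(124−32) = 45/92.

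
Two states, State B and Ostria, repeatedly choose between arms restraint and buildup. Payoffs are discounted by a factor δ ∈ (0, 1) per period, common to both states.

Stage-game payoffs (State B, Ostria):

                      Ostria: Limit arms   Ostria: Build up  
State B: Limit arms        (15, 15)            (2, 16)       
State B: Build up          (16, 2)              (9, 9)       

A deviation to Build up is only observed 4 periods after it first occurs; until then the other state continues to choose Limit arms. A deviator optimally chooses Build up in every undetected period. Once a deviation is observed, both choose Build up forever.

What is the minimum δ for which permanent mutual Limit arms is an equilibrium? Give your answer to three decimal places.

0.615

The best deviation is to choose Build up for all 4 undetected periods, earning 16 each, then 9 forever once detected.
Deviation value: 16(1−δ^4)/(1−δ) + 9δ^4/(1−δ); cooperation value: 15/(1−δ).
IC: 15 ≥ 16(1−δ^4) + 9δ^4 = 16 − 7δ^4.
So δ^4 ≥ 1/7, giving δ ≥ (1/7)^(1/4) ≈ 0.615.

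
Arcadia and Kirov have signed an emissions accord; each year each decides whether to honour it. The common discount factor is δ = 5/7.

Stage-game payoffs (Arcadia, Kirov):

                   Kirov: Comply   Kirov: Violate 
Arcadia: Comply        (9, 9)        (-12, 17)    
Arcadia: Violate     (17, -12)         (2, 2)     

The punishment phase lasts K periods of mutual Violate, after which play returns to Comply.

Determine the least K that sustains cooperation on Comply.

Need Σ_{k=1}^{K} δ^k ≥ (17−9)/(9−2) = 1.1429 at δ = 5/7.
At K = 1 the sum is 0.7143 < 1.1429; at K = 2 it is 1.2245 ≥ 1.1429.
So the minimum punishment length is K = 2.

2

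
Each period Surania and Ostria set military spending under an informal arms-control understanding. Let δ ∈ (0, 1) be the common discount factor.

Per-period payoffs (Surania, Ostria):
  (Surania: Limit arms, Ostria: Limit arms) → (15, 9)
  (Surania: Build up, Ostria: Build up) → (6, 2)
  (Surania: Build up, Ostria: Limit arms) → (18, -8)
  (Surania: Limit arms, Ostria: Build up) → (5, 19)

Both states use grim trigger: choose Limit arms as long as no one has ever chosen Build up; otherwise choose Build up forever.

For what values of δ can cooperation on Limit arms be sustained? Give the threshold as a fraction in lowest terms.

Surania's threshold: (18−15)/(18−6) = 1/4.
Ostria's threshold: (19−9)/(19−2) = 10/17.
1/4 < 10/17, so Ostria binds and δ* = 10/17.

10/17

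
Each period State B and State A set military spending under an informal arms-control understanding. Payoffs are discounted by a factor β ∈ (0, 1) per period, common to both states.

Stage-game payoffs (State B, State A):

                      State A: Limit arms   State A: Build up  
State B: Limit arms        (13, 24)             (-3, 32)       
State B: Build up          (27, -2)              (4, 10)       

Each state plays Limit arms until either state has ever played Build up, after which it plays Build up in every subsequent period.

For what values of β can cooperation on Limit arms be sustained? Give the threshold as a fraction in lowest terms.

14/23

State B: cooperation gives 13 each period; deviation gives 27 once then 4 forever.
  13/(1−β) ≥ 27 + 4β/(1−β) ⇒ β ≥ 14/23.
State A: cooperation gives 24 each period; deviation gives 32 once then 10 forever.
  β ≥ 8/22 = 4/11.
Both must hold, so the binding constraint is State B's: β ≥ 14/23.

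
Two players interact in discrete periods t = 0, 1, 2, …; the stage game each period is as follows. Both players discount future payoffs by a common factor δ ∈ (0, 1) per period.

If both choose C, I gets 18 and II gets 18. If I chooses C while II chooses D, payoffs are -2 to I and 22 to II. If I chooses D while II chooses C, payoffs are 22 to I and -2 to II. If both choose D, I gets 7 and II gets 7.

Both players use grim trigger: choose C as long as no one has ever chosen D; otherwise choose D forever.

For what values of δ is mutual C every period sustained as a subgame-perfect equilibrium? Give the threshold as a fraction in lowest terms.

4/15

One-period gain from deviating is 22 − 18 = 4. The loss is 18 − 7 = 11 in every subsequent period, with present value 11·δ/(1−δ).
Deviation is unprofitable when 11·δ/(1−δ) ≥ 4, i.e. δ/(1−δ) ≥ 4/11.
Equivalently δ ≥ 4/(4+11) = 4/15.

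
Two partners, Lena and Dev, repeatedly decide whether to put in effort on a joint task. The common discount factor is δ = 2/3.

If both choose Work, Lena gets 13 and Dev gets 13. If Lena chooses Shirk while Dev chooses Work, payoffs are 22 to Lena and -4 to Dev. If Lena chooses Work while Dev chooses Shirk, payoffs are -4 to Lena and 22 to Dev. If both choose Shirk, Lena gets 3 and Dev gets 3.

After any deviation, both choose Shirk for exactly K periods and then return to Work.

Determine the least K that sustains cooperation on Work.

Need Σ_{k=1}^{K} δ^k ≥ (22−13)/(13−3) = 0.9000 at δ = 2/3.
At K = 1 the sum is 0.6667 < 0.9000; at K = 2 it is 1.1111 ≥ 0.9000.
So the minimum punishment length is K = 2.

2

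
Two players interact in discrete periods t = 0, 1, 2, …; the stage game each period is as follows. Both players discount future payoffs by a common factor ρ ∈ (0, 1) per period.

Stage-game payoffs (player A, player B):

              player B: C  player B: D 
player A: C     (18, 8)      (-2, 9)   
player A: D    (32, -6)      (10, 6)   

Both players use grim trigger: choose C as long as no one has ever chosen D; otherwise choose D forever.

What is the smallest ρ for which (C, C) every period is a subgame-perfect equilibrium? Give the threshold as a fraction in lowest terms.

For player A: deviation gain 32−18 = 14, per-period punishment loss 18−10 = 8. IC gives ρ ≥ 14/22 = 7/11.
For player B: gain 1, loss 2 per period, so ρ ≥ 1/3.
The tighter constraint is player A's, so cooperation needs ρ ≥ 7/11.

7/11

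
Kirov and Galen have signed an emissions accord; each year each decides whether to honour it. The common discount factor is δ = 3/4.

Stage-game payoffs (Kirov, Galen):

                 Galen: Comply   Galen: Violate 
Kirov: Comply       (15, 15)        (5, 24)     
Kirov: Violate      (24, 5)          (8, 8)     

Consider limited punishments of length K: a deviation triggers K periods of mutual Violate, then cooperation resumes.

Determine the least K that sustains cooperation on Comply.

2

Need Σ_{k=1}^{K} δ^k ≥ (24−15)/(15−8) = 1.2857 at δ = 3/4.
At K = 1 the sum is 0.7500 < 1.2857; at K = 2 it is 1.3125 ≥ 1.2857.
So the minimum punishment length is K = 2.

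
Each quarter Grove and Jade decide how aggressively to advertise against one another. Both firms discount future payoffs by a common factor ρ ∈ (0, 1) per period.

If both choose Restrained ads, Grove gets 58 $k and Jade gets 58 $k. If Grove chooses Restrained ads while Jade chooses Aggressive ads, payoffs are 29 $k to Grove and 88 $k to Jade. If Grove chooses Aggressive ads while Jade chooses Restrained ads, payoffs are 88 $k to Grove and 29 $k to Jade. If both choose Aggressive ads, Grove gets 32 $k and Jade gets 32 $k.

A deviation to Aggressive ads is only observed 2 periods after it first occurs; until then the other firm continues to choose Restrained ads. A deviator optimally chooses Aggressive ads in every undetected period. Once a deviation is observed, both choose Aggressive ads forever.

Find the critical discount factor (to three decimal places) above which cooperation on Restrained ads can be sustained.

The best deviation is to choose Aggressive ads for all 2 undetected periods, earning 88 each, then 32 forever once detected.
Deviation value: 88(1−ρ^2)/(1−ρ) + 32ρ^2/(1−ρ); cooperation value: 58/(1−ρ).
IC: 58 ≥ 88(1−ρ^2) + 32ρ^2 = 88 − 56ρ^2.
So ρ^2 ≥ 30/56 = 15/28, giving ρ ≥ (15/28)^(1/2) ≈ 0.732.

0.732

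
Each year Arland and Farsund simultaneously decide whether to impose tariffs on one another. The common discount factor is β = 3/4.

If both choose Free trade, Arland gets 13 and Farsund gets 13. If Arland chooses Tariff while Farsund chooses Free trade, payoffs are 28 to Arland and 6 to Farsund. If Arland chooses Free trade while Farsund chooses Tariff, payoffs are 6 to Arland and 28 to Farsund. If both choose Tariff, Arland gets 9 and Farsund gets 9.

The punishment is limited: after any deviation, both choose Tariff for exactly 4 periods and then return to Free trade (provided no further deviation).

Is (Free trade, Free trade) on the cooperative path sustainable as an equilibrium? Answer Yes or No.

No

Comparing payoff streams over the 5 periods until play realigns: cooperate → 13(1+β+…+β^4); deviate → 28 + 9(β+…+β^4).
Cooperation is sustained iff (13−9)(β+…+β^4) ≥ 28−13.
β+…+β^4 = 3/4·(1−(3/4)^4)/(1−3/4) = 2.0508, and (28−13)/(13−9) = 3.7500.
2.0508 < 3.7500, so cooperation is not sustainable.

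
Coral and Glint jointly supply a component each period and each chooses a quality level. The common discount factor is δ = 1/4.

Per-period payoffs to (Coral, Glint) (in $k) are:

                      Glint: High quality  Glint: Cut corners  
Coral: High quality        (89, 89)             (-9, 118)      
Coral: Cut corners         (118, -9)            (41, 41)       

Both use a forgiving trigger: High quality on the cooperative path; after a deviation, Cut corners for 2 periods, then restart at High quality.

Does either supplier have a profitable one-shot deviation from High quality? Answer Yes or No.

Yes

Comparing payoff streams over the 3 periods until play realigns: cooperate → 89(1+δ+…+δ^2); deviate → 118 + 41(δ+…+δ^2).
Cooperation is sustained iff (89−41)(δ+…+δ^2) ≥ 118−89.
δ+…+δ^2 = 1/4·(1−(1/4)^2)/(1−1/4) = 0.3125, and (118−89)/(89−41) = 0.6042.
0.3125 < 0.6042, so cooperation is not sustainable.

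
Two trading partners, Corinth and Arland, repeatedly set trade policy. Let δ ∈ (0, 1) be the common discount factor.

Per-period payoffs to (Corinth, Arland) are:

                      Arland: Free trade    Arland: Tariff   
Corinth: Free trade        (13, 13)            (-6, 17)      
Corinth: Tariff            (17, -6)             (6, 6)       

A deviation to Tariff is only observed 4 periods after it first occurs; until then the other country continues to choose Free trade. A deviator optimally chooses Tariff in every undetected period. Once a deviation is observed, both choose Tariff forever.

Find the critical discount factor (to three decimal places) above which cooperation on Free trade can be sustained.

0.777

The best deviation is to choose Tariff for all 4 undetected periods, earning 17 each, then 6 forever once detected.
Deviation value: 17(1−δ^4)/(1−δ) + 6δ^4/(1−δ); cooperation value: 13/(1−δ).
IC: 13 ≥ 17(1−δ^4) + 6δ^4 = 17 − 11δ^4.
So δ^4 ≥ 4/11, giving δ ≥ (4/11)^(1/4) ≈ 0.777.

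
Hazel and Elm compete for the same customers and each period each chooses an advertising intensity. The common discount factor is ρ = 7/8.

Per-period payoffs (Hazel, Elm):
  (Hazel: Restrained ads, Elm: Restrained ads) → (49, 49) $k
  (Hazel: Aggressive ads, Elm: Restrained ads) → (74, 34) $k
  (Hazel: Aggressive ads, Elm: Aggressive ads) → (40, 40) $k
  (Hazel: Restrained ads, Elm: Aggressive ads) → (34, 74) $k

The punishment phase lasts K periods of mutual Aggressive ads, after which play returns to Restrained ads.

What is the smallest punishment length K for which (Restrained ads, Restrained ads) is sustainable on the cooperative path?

IC: ρ(1−ρ^K)/(1−ρ) ≥ (74−49)/(49−40) = 25/9.
With ρ = 7/8: need 1 − ρ^K ≥ 25/9·(1−7/8)/(7/8), i.e. ρ^K ≤ 0.6032.
Since (7/8)^3 = 0.6699 and (7/8)^4 = 0.5862, the smallest such K is 4.

4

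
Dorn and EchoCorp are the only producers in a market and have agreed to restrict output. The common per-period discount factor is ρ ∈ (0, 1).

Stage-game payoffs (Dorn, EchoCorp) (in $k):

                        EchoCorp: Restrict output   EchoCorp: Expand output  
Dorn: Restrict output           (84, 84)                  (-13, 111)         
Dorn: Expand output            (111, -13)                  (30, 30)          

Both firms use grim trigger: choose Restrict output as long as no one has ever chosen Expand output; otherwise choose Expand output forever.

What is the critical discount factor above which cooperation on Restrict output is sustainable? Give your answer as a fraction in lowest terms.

1/3

84/(1−ρ) ≥ 111 + 30ρ/(1−ρ)
84 ≥ 111 − 81ρ
ρ ≥ 27/81 = 1/3.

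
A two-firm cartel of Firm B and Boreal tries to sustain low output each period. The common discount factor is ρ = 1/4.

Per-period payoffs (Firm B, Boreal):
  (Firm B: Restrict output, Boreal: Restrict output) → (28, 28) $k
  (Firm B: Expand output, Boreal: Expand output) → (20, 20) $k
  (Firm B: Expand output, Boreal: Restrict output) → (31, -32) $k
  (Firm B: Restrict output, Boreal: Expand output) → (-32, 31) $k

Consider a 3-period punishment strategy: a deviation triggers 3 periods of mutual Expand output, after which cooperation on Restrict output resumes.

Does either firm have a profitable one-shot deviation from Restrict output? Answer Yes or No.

Yes

IC: ρ+…+ρ^3 ≥ (31−28)/(28−20) = 3/8.
At ρ = 1/4: partial sum = 0.3281 < 0.3750. Cooperation not sustainable.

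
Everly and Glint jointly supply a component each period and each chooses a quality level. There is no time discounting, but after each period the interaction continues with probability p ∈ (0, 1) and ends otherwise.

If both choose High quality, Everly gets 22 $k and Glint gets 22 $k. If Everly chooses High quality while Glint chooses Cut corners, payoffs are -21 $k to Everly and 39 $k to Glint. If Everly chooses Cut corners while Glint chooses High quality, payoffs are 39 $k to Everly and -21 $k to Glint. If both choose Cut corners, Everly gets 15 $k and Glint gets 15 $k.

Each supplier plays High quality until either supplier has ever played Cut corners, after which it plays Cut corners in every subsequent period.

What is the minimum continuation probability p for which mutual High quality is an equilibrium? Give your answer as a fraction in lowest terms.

17/24

With no time discounting, the continuation probability p plays the role of the discount factor.
Grim-trigger IC: 22/(1−p) ≥ 39 + 15p/(1−p) ⇒ p ≥ (39−22)/(39−15) = 17/24.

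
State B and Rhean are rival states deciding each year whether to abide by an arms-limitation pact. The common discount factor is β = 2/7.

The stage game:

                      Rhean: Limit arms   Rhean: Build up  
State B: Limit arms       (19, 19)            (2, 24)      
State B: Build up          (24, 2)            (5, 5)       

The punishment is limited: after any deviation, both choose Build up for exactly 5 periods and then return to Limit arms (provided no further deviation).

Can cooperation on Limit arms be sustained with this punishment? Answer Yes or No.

Yes

Comparing payoff streams over the 6 periods until play realigns: cooperate → 19(1+β+…+β^5); deviate → 24 + 5(β+…+β^5).
Cooperation is sustained iff (19−5)(β+…+β^5) ≥ 24−19.
β+…+β^5 = 2/7·(1−(2/7)^5)/(1−2/7) = 0.3992, and (24−19)/(19−5) = 0.3571.
0.3992 ≥ 0.3571, so cooperation is sustainable.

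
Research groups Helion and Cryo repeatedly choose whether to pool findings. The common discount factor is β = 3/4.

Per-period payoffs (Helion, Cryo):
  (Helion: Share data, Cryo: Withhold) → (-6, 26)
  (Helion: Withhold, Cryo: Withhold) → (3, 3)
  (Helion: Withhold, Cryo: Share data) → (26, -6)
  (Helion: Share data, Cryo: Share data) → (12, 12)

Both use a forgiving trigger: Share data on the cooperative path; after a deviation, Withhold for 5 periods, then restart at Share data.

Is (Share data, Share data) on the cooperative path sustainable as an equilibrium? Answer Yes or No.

Comparing payoff streams over the 6 periods until play realigns: cooperate → 12(1+β+…+β^5); deviate → 26 + 3(β+…+β^5).
Cooperation is sustained iff (12−3)(β+…+β^5) ≥ 26−12.
β+…+β^5 = 3/4·(1−(3/4)^5)/(1−3/4) = 2.2881, and (26−12)/(12−3) = 1.5556.
2.2881 ≥ 1.5556, so cooperation is sustainable.

Yes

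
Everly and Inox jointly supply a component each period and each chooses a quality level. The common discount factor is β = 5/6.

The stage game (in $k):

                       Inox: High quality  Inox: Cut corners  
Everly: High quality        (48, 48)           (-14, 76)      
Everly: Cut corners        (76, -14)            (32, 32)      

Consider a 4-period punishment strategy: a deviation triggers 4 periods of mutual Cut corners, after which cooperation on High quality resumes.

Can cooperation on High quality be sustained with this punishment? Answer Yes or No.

Comparing payoff streams over the 5 periods until play realigns: cooperate → 48(1+β+…+β^4); deviate → 76 + 32(β+…+β^4).
Cooperation is sustained iff (48−32)(β+…+β^4) ≥ 76−48.
β+…+β^4 = 5/6·(1−(5/6)^4)/(1−5/6) = 2.5887, and (76−48)/(48−32) = 1.7500.
2.5887 ≥ 1.7500, so cooperation is sustainable.

Yes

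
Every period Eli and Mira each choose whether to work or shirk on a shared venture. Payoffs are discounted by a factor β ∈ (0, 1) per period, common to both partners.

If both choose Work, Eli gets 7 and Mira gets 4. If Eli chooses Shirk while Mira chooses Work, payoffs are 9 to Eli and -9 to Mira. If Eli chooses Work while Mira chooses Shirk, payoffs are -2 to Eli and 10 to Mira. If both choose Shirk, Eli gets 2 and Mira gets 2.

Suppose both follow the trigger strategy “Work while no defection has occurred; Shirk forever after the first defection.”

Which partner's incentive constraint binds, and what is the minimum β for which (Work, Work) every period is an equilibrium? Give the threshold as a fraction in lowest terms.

Mira; β ≥ 3/4

Eli: cooperation gives 7 each period; deviation gives 9 once then 2 forever.
  7/(1−β) ≥ 9 + 2β/(1−β) ⇒ β ≥ 2/7.
Mira: cooperation gives 4 each period; deviation gives 10 once then 2 forever.
  β ≥ 6/8 = 3/4.
Both must hold, so the binding constraint is Mira's: β ≥ 3/4.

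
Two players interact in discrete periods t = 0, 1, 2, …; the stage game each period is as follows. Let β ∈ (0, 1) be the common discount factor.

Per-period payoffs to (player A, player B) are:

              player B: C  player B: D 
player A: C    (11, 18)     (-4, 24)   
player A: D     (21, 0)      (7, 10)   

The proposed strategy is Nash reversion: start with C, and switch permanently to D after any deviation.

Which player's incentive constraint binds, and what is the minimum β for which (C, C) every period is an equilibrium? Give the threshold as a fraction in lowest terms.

player A; β ≥ 5/7

player A's threshold: (21−11)/(21−7) = 5/7.
player B's threshold: (24−18)/(24−10) = 3/7.
5/7 > 3/7, so player A binds and β* = 5/7.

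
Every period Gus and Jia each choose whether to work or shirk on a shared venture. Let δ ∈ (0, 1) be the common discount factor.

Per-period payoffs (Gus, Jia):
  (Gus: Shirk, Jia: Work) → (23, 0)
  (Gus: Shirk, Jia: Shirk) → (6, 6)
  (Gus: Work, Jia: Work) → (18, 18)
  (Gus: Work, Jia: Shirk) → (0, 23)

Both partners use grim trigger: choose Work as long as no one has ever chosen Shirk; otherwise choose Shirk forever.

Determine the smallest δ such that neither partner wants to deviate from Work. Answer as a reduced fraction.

5/17

Cooperation forever yields 18 each period: 18/(1−δ).
Deviating yields 23 once, then 6 forever: 23 + 6δ/(1−δ).
No profitable deviation requires 18/(1−δ) ≥ 23 + 6δ/(1−δ).
Multiplying by (1−δ): 18 ≥ 23(1−δ) + 6δ = 23 − 17δ.
So 17δ ≥ 5, i.e. δ ≥ 5/17.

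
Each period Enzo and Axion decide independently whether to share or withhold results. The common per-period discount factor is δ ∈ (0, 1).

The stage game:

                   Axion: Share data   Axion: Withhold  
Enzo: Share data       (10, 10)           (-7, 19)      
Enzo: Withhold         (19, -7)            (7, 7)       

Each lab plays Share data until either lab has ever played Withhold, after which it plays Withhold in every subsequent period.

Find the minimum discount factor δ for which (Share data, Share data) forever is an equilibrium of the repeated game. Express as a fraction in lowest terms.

Under grim trigger the critical discount factor is (T−C)/(T−P) with T = 19, C = 10, P = 7.
δ* = (19−10)/(19−7) = 9/12 = 3/4.

3/4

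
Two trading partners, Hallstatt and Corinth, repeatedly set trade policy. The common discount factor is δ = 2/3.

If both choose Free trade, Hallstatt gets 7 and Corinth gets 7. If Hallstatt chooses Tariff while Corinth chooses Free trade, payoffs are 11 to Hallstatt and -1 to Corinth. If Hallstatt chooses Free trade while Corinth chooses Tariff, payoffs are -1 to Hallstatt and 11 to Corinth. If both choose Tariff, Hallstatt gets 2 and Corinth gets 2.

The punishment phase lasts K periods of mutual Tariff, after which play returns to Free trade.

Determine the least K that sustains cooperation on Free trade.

IC: δ(1−δ^K)/(1−δ) ≥ (11−7)/(7−2) = 4/5.
With δ = 2/3: need 1 − δ^K ≥ 4/5·(1−2/3)/(2/3), i.e. δ^K ≤ 0.6000.
Since (2/3)^1 = 0.6667 and (2/3)^2 = 0.4444, the smallest such K is 2.

2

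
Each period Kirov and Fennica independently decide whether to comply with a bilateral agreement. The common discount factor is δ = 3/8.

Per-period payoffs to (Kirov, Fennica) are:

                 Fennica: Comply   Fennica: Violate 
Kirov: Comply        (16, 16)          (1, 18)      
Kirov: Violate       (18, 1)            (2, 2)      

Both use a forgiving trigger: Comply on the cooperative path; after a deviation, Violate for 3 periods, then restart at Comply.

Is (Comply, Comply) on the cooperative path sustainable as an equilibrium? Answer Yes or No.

Yes

Comparing payoff streams over the 4 periods until play realigns: cooperate → 16(1+δ+…+δ^3); deviate → 18 + 2(δ+…+δ^3).
Cooperation is sustained iff (16−2)(δ+…+δ^3) ≥ 18−16.
δ+…+δ^3 = 3/8·(1−(3/8)^3)/(1−3/8) = 0.5684, and (18−16)/(16−2) = 0.1429.
0.5684 ≥ 0.1429, so cooperation is sustainable.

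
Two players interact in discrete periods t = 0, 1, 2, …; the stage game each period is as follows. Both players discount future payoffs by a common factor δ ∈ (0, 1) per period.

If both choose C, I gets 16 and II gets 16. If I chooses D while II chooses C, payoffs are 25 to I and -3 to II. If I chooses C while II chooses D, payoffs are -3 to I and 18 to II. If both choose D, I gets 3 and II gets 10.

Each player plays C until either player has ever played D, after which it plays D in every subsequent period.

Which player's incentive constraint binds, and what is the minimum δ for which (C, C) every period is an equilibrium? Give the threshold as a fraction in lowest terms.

I; δ ≥ 9/22

I: cooperation gives 16 each period; deviation gives 25 once then 3 forever.
  16/(1−δ) ≥ 25 + 3δ/(1−δ) ⇒ δ ≥ 9/22.
II: cooperation gives 16 each period; deviation gives 18 once then 10 forever.
  δ ≥ 2/8 = 1/4.
Both must hold, so the binding constraint is I's: δ ≥ 9/22.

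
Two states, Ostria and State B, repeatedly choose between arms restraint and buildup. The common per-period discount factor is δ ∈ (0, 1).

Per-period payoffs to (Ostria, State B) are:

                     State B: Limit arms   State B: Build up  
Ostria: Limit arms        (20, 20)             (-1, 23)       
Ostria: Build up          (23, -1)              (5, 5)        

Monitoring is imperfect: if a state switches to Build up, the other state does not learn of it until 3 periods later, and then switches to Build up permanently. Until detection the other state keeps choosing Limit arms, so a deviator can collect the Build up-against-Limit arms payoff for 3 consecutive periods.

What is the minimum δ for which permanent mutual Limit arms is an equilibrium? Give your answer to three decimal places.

0.550

Deviating for the 3 undetected periods gains 23−20 = 3 per period over cooperation, then loses 20−5 = 15 per period forever once punishment starts.
Gain: 3(1 + δ + … + δ^2); loss: 15·δ^3/(1−δ).
No profitable deviation ⇔ 3(1−δ^3) ≤ 15·δ^3, i.e. δ^3 ≥ 3/(3+15) = 1/6.
Hence δ ≥ (1/6)^(1/3) ≈ 0.550.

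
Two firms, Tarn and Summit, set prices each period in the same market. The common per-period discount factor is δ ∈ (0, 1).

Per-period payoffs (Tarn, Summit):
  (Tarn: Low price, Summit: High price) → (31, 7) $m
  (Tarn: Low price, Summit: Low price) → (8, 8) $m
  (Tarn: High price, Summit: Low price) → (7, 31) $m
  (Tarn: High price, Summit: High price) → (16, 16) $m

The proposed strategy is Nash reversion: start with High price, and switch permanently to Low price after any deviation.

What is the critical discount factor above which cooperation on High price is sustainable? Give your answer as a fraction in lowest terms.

One-period gain from deviating is 31 − 16 = 15. The loss is 16 − 8 = 8 in every subsequent period, with present value 8·δ/(1−δ).
Deviation is unprofitable when 8·δ/(1−δ) ≥ 15, i.e. δ/(1−δ) ≥ 15/8.
Equivalently δ ≥ 15/(15+8) = 15/23.

15/23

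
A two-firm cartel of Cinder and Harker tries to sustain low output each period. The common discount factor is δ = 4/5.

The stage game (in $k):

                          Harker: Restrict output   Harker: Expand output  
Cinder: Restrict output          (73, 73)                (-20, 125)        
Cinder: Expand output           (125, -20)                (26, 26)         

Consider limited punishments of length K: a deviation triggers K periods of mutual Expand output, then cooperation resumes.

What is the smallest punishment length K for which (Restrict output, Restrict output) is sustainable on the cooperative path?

IC: δ(1−δ^K)/(1−δ) ≥ (125−73)/(73−26) = 52/47.
With δ = 4/5: need 1 − δ^K ≥ 52/47·(1−4/5)/(4/5), i.e. δ^K ≤ 0.7234.
Since (4/5)^1 = 0.8000 and (4/5)^2 = 0.6400, the smallest such K is 2.

2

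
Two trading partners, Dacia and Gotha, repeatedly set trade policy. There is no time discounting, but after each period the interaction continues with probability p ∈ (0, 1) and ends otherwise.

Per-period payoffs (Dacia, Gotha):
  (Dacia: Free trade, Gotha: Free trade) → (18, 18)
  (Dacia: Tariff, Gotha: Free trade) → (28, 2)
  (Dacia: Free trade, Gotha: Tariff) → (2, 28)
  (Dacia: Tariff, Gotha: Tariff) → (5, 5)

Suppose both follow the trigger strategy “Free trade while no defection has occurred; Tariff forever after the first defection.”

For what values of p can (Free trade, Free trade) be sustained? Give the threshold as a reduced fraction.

10/23

Expected cooperation value is 18 + p·18 + p²·18 + … = 18/(1−p); deviation gives 28 + p·5/(1−p).
18 ≥ 28(1−p) + 5p ⇒ 23p ≥ 10 ⇒ p ≥ 10/23.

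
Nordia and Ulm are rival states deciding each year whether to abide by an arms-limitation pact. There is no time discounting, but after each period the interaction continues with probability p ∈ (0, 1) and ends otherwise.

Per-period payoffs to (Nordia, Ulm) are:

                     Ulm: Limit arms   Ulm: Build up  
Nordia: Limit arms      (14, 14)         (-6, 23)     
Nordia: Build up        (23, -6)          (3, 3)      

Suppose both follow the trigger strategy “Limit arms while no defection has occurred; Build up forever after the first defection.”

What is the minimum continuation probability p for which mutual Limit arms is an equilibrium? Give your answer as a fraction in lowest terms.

With no time discounting, the continuation probability p plays the role of the discount factor.
Grim-trigger IC: 14/(1−p) ≥ 23 + 3p/(1−p) ⇒ p ≥ (23−14)/(23−3) = 9/20.

9/20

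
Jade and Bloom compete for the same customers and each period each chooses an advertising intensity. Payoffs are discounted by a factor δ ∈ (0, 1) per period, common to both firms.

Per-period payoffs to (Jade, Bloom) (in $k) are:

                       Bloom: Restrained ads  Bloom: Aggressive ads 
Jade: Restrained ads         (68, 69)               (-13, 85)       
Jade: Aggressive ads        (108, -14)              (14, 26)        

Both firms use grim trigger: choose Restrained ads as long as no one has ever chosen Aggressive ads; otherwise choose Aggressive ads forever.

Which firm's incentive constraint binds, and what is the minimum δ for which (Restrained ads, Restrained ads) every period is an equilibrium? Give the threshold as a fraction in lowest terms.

Jade; δ ≥ 20/47

Jade's threshold: (108−68)/(108−14) = 20/47.
Bloom's threshold: (85−69)/(85−26) = 16/59.
20/47 > 16/59, so Jade binds and δ* = 20/47.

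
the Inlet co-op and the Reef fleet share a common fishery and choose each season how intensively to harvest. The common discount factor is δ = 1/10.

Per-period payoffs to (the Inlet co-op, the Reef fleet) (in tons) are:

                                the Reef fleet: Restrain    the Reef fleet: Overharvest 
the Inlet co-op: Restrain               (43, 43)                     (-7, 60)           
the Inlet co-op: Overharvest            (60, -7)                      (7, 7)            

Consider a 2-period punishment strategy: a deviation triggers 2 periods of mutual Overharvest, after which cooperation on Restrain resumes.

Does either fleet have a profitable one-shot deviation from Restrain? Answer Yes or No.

Comparing payoff streams over the 3 periods until play realigns: cooperate → 43(1+δ+…+δ^2); deviate → 60 + 7(δ+…+δ^2).
Cooperation is sustained iff (43−7)(δ+…+δ^2) ≥ 60−43.
δ+…+δ^2 = 1/10·(1−(1/10)^2)/(1−1/10) = 0.1100, and (60−43)/(43−7) = 0.4722.
0.1100 < 0.4722, so cooperation is not sustainable.

Yes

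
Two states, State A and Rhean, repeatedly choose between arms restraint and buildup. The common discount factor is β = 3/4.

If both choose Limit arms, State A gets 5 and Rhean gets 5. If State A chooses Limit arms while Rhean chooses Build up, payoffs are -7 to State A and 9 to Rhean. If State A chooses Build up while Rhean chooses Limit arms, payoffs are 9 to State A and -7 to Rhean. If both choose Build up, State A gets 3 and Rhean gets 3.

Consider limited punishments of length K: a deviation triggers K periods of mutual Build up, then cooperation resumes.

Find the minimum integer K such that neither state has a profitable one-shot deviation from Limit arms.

No profitable deviation requires (5−3)(β+…+β^K) ≥ 9−5, i.e. β+…+β^K ≥ 2 ≈ 2.0000.
With β = 3/4, the partial sums are K=1: 0.7500, K=2: 1.3125, K=3: 1.7344, K=4: 2.0508.
K = 4 is the first length at which the sum reaches 2.0000.

4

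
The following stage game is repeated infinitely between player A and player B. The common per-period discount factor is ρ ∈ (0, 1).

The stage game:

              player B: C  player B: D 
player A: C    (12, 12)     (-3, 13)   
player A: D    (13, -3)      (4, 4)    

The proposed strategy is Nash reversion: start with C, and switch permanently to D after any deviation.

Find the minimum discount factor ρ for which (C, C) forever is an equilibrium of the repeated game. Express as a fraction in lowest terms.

Under grim trigger the critical discount factor is (T−C)/(T−P) with T = 13, C = 12, P = 4.
ρ* = (13−12)/(13−4) = 1/9.

1/9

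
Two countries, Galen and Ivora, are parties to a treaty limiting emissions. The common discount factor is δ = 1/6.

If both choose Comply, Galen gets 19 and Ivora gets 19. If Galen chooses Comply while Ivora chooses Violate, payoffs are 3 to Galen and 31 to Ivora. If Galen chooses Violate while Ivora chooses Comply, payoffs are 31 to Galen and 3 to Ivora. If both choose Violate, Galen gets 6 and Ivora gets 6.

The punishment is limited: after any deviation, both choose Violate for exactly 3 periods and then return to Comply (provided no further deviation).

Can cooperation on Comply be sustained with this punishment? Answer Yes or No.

No

A one-shot deviation gives 31 now, then 6 for 3 periods, then back to 19.
Gain from deviating: (31−19) today; loss: (19−6) in each of the next 3 periods.
No-deviation condition: (19−6)(δ+…+δ^3) ≥ 31−19, i.e. δ+…+δ^3 ≥ 12/13.
At δ = 1/6: δ+…+δ^3 = 0.1991 < 0.9231.
So cooperation is not sustainable.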